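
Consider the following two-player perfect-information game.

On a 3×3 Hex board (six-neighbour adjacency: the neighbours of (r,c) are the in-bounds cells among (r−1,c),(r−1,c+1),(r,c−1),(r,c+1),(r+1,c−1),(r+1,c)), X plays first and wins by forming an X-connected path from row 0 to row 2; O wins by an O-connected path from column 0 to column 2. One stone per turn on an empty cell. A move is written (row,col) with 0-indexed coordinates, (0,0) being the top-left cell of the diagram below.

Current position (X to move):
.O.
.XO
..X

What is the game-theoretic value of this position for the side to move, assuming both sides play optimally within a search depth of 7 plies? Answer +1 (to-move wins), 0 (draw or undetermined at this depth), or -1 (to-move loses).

ply 1, X at .O./.XO/..X | (0,0)=+1→XO./.XO/..X*; (0,2)=+1→.OX/.XO/..X; (1,0)=+1→.O./XXO/..X; (2,0)=-1→.O./.XO/X.X; (2,1)=-1→.O./.XO/.XX
ply 2, O at XO./.XO/..X | (0,2)=-1→XOO/.XO/..X*; (1,0)=-1→XO./OXO/..X; (2,0)=-1→XO./.XO/O.X; (2,1)=-1→XO./.XO/.OX
ply 3, X at XOO/.XO/..X | (1,0)=+1→XOO/XXO/..X*; (2,0)=-1→XOO/.XO/X.X; (2,1)=-1→XOO/.XO/.XX
ply 4, O at XOO/XXO/..X | (2,0)=-1→XOO/XXO/O.X*; (2,1)=-1→XOO/XXO/.OX
ply 5, X at XOO/XXO/O.X | (2,1)=+1→XOO/XXO/OXX*
ply 6: XOO/XXO/OXX is terminal -1 (O); from .O./.XO/..X depth 7

value(.O./.XO/..X, X) = +1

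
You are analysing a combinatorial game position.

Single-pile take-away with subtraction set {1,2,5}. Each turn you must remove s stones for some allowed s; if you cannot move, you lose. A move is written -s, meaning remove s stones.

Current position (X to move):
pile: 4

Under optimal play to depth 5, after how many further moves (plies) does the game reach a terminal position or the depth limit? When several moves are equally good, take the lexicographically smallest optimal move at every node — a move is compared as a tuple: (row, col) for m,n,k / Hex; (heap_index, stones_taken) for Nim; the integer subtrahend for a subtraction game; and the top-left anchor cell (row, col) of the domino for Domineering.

ply 1, X at 4 | -1=+1→3*; -2=-1→2
ply 2, O at 3 | -1=-1→2*; -2=-1→1
ply 3, X at 2 | -1=-1→1; -2=+1→0*
ply 4: 0 is terminal -1 (O); from 4 depth 5

PV length from [4]: 3 plies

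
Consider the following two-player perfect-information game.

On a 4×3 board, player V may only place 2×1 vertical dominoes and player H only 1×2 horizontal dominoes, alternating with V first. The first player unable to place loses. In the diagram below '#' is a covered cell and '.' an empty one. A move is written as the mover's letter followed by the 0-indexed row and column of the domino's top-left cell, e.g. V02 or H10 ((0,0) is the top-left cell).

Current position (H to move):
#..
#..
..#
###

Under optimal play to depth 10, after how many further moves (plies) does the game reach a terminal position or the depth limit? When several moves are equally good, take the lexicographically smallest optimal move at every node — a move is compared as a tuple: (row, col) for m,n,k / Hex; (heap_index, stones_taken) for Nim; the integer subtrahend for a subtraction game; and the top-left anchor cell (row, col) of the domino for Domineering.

p1 H@[#../#../..#/###]: H01[###/#../..#/###]-1 H11[#../###/..#/###]+1* H20[#../#../###/###]-1
p2 V@[#../###/..#/###] terminal -1; root [#../#../..#/###] d10

PV length from [#../#../..#/###]: 1 ply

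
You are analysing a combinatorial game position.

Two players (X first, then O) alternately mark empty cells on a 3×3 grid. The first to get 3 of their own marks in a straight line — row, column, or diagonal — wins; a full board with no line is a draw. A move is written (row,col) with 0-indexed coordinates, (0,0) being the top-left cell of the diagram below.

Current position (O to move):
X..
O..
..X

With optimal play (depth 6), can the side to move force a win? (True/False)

[X../O../..X] O move#1: (0,1):-1/XO./O../..X, (0,2):-1/X.O/O../..X, (1,1):+0/X../OO./..X*, (1,2):-1/X../O.O/..X, (2,0):-1/X../O../O.X, (2,1):-1/X../O../.OX
[X../OO./..X] X move#2: (0,1):-1/XX./OO./..X, (0,2):-1/X.X/OO./..X, (1,2):+0/X../OOX/..X*, (2,0):-1/X../OO./X.X, (2,1):-1/X../OO./.XX
[X../OOX/..X] O move#3: (0,1):-1/XO./OOX/..X, (0,2):+0/X.O/OOX/..X*, (2,0):-1/X../OOX/O.X, (2,1):-1/X../OOX/.OX
[X.O/OOX/..X] X move#4: (0,1):-1/XXO/OOX/..X, (2,0):+0/X.O/OOX/X.X*, (2,1):-1/X.O/OOX/.XX
[X.O/OOX/X.X] O move#5: (0,1):-1/XOO/OOX/X.X, (2,1):+0/X.O/OOX/XOX*
[X.O/OOX/XOX] X move#6: (0,1):+0/XXO/OOX/XOX*
[XXO/OOX/XOX] end (terminal +0, O#7); searched X../O../..X to 6

O winning at [X../O../..X]: False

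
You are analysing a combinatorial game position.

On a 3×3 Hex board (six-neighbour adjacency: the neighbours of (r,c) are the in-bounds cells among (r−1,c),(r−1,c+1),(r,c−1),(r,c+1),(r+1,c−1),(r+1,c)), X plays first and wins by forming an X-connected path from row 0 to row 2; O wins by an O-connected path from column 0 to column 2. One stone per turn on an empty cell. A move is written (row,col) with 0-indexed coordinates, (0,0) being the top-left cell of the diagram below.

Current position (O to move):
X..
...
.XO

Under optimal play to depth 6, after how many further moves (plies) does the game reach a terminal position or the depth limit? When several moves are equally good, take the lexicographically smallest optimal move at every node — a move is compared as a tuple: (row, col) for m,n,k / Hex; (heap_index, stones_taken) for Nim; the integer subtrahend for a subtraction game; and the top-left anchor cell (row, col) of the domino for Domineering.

ply 1, O at X../.../.XO | (0,1)=-1→XO./.../.XO; (0,2)=-1→X.O/.../.XO; (1,0)=-1→X../O../.XO; (1,1)=+1→X../.O./.XO*; (1,2)=-1→X../..O/.XO; (2,0)=-1→X../.../OXO
ply 2, X at X../.O./.XO | (0,1)=-1→XX./.O./.XO*; (0,2)=-1→X.X/.O./.XO; (1,0)=-1→X../XO./.XO; (1,2)=-1→X../.OX/.XO; (2,0)=-1→X../.O./XXO
ply 3, O at XX./.O./.XO | (0,2)=+1→XXO/.O./.XO*; (1,0)=+1→XX./OO./.XO; (1,2)=+1→XX./.OO/.XO; (2,0)=+1→XX./.O./OXO
ply 4, X at XXO/.O./.XO | (1,0)=-1→XXO/XO./.XO*; (1,2)=-1→XXO/.OX/.XO; (2,0)=-1→XXO/.O./XXO
ply 5, O at XXO/XO./.XO | (1,2)=-1→XXO/XOO/.XO; (2,0)=+1→XXO/XO./OXO*
ply 6: XXO/XO./OXO is terminal -1 (X); from X../.../.XO depth 6

PV length from [X../.../.XO]: 5 plies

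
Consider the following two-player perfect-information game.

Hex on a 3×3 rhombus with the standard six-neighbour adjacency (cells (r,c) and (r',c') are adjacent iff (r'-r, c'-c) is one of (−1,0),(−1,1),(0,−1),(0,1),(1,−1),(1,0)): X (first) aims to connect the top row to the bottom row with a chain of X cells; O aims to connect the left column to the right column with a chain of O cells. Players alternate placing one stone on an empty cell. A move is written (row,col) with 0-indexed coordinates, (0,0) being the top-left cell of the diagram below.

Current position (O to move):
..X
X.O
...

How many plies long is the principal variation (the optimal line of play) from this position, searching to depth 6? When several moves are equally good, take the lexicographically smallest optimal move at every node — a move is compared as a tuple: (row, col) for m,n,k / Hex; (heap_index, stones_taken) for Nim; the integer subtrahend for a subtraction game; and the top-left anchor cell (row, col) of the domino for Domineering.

PV length from [..X/X.O/...]: 5 plies

p1 O@[..X/X.O/...]: (0,0)[O.X/X.O/...]-1 (0,1)[.OX/X.O/...]-1 (1,1)[..X/XOO/...]-1 (2,0)[..X/X.O/O..]+1* (2,1)[..X/X.O/.O.]-1 (2,2)[..X/X.O/..O]-1
p2 X@[..X/X.O/O..]: (0,0)[X.X/X.O/O..]-1* (0,1)[.XX/X.O/O..]-1 (1,1)[..X/XXO/O..]-1 (2,1)[..X/X.O/OX.]-1 (2,2)[..X/X.O/O.X]-1
p3 O@[X.X/X.O/O..]: (0,1)[XOX/X.O/O..]+1* (1,1)[X.X/XOO/O..]+1 (2,1)[X.X/X.O/OO.]+1 (2,2)[X.X/X.O/O.O]+1
p4 X@[XOX/X.O/O..]: (1,1)[XOX/XXO/O..]-1* (2,1)[XOX/X.O/OX.]-1 (2,2)[XOX/X.O/O.X]-1
p5 O@[XOX/XXO/O..]: (2,1)[XOX/XXO/OO.]+1* (2,2)[XOX/XXO/O.O]-1
p6 X@[XOX/XXO/OO.] terminal -1; root [..X/X.O/...] d6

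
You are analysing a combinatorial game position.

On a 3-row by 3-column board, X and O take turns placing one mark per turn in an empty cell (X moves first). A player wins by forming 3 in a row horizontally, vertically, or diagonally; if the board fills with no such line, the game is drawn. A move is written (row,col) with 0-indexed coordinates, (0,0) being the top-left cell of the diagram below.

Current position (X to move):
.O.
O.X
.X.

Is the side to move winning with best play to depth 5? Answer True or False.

X winning at [.O./O.X/.X.]: True

ply 1, X at .O./O.X/.X. | (0,0)=+0→XO./O.X/.X.; (0,2)=+0→.OX/O.X/.X.; (1,1)=-1→.O./OXX/.X.; (2,0)=+0→.O./O.X/XX.; (2,2)=+1→.O./O.X/.XX*
ply 2, O at .O./O.X/.XX | (0,0)=-1→OO./O.X/.XX*; (0,2)=-1→.OO/O.X/.XX; (1,1)=-1→.O./OOX/.XX; (2,0)=-1→.O./O.X/OXX
ply 3, X at OO./O.X/.XX | (0,2)=+1→OOX/O.X/.XX*; (1,1)=-1→OO./OXX/.XX; (2,0)=+1→OO./O.X/XXX
ply 4: OOX/O.X/.XX is terminal -1 (O); from .O./O.X/.X. depth 5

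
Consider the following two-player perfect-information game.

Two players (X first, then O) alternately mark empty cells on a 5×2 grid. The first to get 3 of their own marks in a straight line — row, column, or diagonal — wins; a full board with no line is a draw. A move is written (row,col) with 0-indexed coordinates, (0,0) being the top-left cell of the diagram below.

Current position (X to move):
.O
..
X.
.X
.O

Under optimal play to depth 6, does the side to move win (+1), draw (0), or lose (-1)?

value(.O/../X./.X/.O, X) = +1

p1 X@[.O/../X./.X/.O]: (0,0)[XO/../X./.X/.O]+0 (1,0)[.O/X./X./.X/.O]+1* (1,1)[.O/.X/X./.X/.O]+1 (2,1)[.O/../XX/.X/.O]+1 (3,0)[.O/../X./XX/.O]+1 (4,0)[.O/../X./.X/XO]+0
p2 O@[.O/X./X./.X/.O]: (0,0)[OO/X./X./.X/.O]-1* (1,1)[.O/XO/X./.X/.O]-1 (2,1)[.O/X./XO/.X/.O]-1 (3,0)[.O/X./X./OX/.O]-1 (4,0)[.O/X./X./.X/OO]-1
p3 X@[OO/X./X./.X/.O]: (1,1)[OO/XX/X./.X/.O]+1* (2,1)[OO/X./XX/.X/.O]+1 (3,0)[OO/X./X./XX/.O]+1 (4,0)[OO/X./X./.X/XO]+0
p4 O@[OO/XX/X./.X/.O]: (2,1)[OO/XX/XO/.X/.O]-1* (3,0)[OO/XX/X./OX/.O]-1 (4,0)[OO/XX/X./.X/OO]-1
p5 X@[OO/XX/XO/.X/.O]: (3,0)[OO/XX/XO/XX/.O]+1* (4,0)[OO/XX/XO/.X/XO]+0
p6 O@[OO/XX/XO/XX/.O] terminal -1; root [.O/../X./.X/.O] d6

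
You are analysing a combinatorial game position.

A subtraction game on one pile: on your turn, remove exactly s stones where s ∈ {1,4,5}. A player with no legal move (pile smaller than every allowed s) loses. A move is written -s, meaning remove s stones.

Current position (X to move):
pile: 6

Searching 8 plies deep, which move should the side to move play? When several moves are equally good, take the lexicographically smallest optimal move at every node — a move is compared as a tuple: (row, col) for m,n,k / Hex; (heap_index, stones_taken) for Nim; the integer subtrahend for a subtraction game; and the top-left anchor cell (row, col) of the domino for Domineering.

ply 1, X at 6 | -1=-1→5; -4=+1→2*; -5=-1→1
ply 2, O at 2 | -1=-1→1*
ply 3, X at 1 | -1=+1→0*
ply 4: 0 is terminal -1 (O); from 6 depth 8

X's best at [6]: -4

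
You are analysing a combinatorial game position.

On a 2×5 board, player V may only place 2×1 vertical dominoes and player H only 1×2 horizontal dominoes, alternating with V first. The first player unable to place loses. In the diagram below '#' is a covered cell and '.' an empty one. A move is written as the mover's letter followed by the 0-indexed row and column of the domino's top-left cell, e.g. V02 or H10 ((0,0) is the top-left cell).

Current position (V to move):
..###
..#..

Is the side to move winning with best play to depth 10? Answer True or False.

V winning at [..###/..#..]: True

[..###/..#..] V move#1: V00:+1/#.###/#.#..*, V01:+1/.####/.##..
[#.###/#.#..] H move#2: H13:-1/#.###/#.###*
[#.###/#.###] V move#3: V01:+1/#####/#####*
[#####/#####] end (terminal -1, H#4); searched ..###/..#.. to 10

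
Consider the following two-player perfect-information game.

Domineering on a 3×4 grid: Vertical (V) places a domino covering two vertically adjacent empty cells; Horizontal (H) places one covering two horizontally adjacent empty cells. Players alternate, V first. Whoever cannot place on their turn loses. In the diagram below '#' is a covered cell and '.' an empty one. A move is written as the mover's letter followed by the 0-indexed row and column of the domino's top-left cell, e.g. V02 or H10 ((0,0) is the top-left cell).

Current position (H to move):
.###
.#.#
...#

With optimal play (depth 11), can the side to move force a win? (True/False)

H winning at [.###/.#.#/...#]: False

ply 1, H at .###/.#.#/...# | H20=-1→.###/.#.#/##.#*; H21=-1→.###/.#.#/.###
ply 2, V at .###/.#.#/##.# | V00=+1→####/##.#/##.#*; V12=+1→.###/.###/####
ply 3: ####/##.#/##.# is terminal -1 (H); from .###/.#.#/...# depth 11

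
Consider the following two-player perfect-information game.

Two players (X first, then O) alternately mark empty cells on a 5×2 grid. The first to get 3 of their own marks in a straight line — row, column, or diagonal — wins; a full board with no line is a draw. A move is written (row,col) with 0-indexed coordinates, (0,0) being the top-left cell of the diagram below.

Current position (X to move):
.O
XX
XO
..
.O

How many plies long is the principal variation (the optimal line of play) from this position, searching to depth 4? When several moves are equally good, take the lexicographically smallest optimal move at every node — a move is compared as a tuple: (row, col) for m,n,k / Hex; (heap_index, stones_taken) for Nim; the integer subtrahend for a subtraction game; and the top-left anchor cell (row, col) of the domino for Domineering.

[.O/XX/XO/../.O] X move#1: (0,0):+1/XO/XX/XO/../.O*, (3,0):+1/.O/XX/XO/X./.O, (3,1):+1/.O/XX/XO/.X/.O, (4,0):-1/.O/XX/XO/../XO
[XO/XX/XO/../.O] end (terminal -1, O#2); searched .O/XX/XO/../.O to 4

PV length from [.O/XX/XO/../.O]: 1 ply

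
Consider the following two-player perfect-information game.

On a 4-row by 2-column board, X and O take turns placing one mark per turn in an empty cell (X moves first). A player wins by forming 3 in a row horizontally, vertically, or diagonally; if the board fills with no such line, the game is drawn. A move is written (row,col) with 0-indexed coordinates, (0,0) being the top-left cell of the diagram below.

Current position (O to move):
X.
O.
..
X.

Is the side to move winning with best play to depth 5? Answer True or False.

ply 1, O at X./O./../X. | (0,1)=+0→XO/O./../X.*; (1,1)=+0→X./OO/../X.; (2,0)=+0→X./O./O./X.; (2,1)=+0→X./O./.O/X.; (3,1)=+0→X./O./../XO
ply 2, X at XO/O./../X. | (1,1)=+0→XO/OX/../X.*; (2,0)=+0→XO/O./X./X.; (2,1)=+0→XO/O./.X/X.; (3,1)=+0→XO/O./../XX
ply 3, O at XO/OX/../X. | (2,0)=+0→XO/OX/O./X.*; (2,1)=+0→XO/OX/.O/X.; (3,1)=+0→XO/OX/../XO
ply 4, X at XO/OX/O./X. | (2,1)=+0→XO/OX/OX/X.*; (3,1)=+0→XO/OX/O./XX
ply 5, O at XO/OX/OX/X. | (3,1)=+0→XO/OX/OX/XO*
ply 6: XO/OX/OX/XO is terminal +0 (X); from X./O./../X. depth 5

O winning at [X./O./../X.]: False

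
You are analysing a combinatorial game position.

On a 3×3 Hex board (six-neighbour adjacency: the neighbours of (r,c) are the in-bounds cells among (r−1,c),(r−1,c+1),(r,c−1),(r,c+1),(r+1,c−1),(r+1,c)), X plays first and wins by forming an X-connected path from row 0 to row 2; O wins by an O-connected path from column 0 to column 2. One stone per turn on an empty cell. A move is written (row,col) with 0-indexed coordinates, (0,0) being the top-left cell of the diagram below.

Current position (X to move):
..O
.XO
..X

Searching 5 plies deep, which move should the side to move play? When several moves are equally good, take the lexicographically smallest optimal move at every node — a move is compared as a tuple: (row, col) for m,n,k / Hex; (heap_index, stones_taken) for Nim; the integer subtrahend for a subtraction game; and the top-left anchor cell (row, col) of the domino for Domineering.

X's best at [..O/.XO/..X]: (0,0)

p1 X@[..O/.XO/..X]: (0,0)[X.O/.XO/..X]+1* (0,1)[.XO/.XO/..X]+1 (1,0)[..O/XXO/..X]+1 (2,0)[..O/.XO/X.X]-1 (2,1)[..O/.XO/.XX]-1
p2 O@[X.O/.XO/..X]: (0,1)[XOO/.XO/..X]-1* (1,0)[X.O/OXO/..X]-1 (2,0)[X.O/.XO/O.X]-1 (2,1)[X.O/.XO/.OX]-1
p3 X@[XOO/.XO/..X]: (1,0)[XOO/XXO/..X]+1* (2,0)[XOO/.XO/X.X]-1 (2,1)[XOO/.XO/.XX]-1
p4 O@[XOO/XXO/..X]: (2,0)[XOO/XXO/O.X]-1* (2,1)[XOO/XXO/.OX]-1
p5 X@[XOO/XXO/O.X]: (2,1)[XOO/XXO/OXX]+1*
p6 O@[XOO/XXO/OXX] terminal -1; root [..O/.XO/..X] d5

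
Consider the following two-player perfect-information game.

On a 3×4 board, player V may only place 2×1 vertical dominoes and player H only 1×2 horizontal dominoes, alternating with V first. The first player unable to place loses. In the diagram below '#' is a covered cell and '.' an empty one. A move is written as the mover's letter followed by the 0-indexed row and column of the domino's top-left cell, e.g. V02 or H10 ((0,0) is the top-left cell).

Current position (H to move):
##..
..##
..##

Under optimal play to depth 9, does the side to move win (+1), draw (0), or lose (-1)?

[##../..##/..##] H move#1: H02:-1/####/..##/..##, H10:+1/##../####/..##*, H20:+1/##../..##/####
[##../####/..##] end (terminal -1, V#2); searched ##../..##/..## to 9

value(##../..##/..##, H) = +1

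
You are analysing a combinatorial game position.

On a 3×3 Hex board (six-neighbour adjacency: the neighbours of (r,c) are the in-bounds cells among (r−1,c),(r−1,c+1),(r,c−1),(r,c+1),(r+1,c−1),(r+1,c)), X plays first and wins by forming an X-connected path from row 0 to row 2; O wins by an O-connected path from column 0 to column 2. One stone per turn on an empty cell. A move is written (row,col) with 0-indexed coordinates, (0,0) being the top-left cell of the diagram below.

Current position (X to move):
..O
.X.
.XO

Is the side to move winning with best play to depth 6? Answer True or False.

X winning at [..O/.X./.XO]: True

ply 1, X at ..O/.X./.XO | (0,0)=+1→X.O/.X./.XO*; (0,1)=+1→.XO/.X./.XO; (1,0)=+1→..O/XX./.XO; (1,2)=-1→..O/.XX/.XO; (2,0)=-1→..O/.X./XXO
ply 2, O at X.O/.X./.XO | (0,1)=-1→XOO/.X./.XO*; (1,0)=-1→X.O/OX./.XO; (1,2)=-1→X.O/.XO/.XO; (2,0)=-1→X.O/.X./OXO
ply 3, X at XOO/.X./.XO | (1,0)=+1→XOO/XX./.XO*; (1,2)=-1→XOO/.XX/.XO; (2,0)=-1→XOO/.X./XXO
ply 4: XOO/XX./.XO is terminal -1 (O); from ..O/.X./.XO depth 6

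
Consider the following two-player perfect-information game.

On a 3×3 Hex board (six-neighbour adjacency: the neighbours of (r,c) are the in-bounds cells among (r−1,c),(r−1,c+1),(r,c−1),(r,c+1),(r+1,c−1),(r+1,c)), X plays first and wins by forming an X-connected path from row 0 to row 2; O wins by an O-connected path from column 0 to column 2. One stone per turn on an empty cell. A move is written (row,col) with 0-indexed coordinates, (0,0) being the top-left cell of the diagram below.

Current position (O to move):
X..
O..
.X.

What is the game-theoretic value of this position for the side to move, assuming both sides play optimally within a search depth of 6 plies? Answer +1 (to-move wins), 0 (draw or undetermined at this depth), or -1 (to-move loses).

value(X../O../.X., O) = +1

[X../O../.X.] O move#1: (0,1):-1/XO./O../.X., (0,2):+1/X.O/O../.X.*, (1,1):+1/X../OO./.X., (1,2):-1/X../O.O/.X., (2,0):-1/X../O../OX., (2,2):-1/X../O../.XO
[X.O/O../.X.] X move#2: (0,1):-1/XXO/O../.X.*, (1,1):-1/X.O/OX./.X., (1,2):-1/X.O/O.X/.X., (2,0):-1/X.O/O../XX., (2,2):-1/X.O/O../.XX
[XXO/O../.X.] O move#3: (1,1):+1/XXO/OO./.X.*, (1,2):-1/XXO/O.O/.X., (2,0):-1/XXO/O../OX., (2,2):-1/XXO/O../.XO
[XXO/OO./.X.] end (terminal -1, X#4); searched X../O../.X. to 6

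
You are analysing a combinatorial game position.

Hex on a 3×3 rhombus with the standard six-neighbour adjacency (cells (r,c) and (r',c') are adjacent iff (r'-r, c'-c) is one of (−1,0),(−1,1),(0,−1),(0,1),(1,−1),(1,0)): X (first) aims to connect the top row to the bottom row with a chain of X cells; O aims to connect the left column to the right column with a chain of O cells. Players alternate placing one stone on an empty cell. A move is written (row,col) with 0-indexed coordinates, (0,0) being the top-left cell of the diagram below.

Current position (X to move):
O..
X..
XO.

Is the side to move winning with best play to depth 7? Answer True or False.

p1 X@[O../X../XO.]: (0,1)[OX./X../XO.]+1* (0,2)[O.X/X../XO.]+1 (1,1)[O../XX./XO.]+1 (1,2)[O../X.X/XO.]+1 (2,2)[O../X../XOX]+1
p2 O@[OX./X../XO.] terminal -1; root [O../X../XO.] d7

X winning at [O../X../XO.]: True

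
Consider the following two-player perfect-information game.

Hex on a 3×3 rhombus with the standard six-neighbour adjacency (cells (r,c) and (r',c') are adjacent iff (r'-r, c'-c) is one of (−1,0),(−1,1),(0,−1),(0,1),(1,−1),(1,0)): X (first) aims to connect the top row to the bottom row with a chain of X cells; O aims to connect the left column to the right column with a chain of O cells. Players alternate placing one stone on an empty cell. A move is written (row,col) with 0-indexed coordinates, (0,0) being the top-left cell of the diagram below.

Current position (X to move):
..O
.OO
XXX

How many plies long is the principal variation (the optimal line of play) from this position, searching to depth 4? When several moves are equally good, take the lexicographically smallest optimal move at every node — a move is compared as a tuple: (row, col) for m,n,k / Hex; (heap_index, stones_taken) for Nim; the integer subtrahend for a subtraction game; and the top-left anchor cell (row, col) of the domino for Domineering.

PV length from [..O/.OO/XXX]: 3 plies

p1 X@[..O/.OO/XXX]: (0,0)[X.O/.OO/XXX]-1 (0,1)[.XO/.OO/XXX]-1 (1,0)[..O/XOO/XXX]+1*
p2 O@[..O/XOO/XXX]: (0,0)[O.O/XOO/XXX]-1* (0,1)[.OO/XOO/XXX]-1
p3 X@[O.O/XOO/XXX]: (0,1)[OXO/XOO/XXX]+1*
p4 O@[OXO/XOO/XXX] terminal -1; root [..O/.OO/XXX] d4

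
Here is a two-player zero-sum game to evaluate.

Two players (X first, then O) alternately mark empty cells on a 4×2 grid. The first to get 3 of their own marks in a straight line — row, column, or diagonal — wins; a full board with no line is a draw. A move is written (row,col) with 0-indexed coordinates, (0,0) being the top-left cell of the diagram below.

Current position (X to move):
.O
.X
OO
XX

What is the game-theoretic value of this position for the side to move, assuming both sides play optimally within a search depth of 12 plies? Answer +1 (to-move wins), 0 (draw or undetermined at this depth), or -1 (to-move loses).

value(.O/.X/OO/XX, X) = 0

ply 1, X at .O/.X/OO/XX | (0,0)=+0→XO/.X/OO/XX*; (1,0)=+0→.O/XX/OO/XX
ply 2, O at XO/.X/OO/XX | (1,0)=+0→XO/OX/OO/XX*
ply 3: XO/OX/OO/XX is terminal +0 (X); from .O/.X/OO/XX depth 12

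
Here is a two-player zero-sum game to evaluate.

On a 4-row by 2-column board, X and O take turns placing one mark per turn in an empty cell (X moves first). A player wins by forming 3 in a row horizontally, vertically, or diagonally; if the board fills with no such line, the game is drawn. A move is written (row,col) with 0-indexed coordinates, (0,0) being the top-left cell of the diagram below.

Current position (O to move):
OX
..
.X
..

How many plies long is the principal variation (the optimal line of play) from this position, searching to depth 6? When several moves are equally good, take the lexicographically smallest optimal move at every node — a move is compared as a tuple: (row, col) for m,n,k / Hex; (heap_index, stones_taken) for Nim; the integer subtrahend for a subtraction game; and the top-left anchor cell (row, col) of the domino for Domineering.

PV length from [OX/../.X/..]: 5 plies

p1 O@[OX/../.X/..]: (1,0)[OX/O./.X/..]-1 (1,1)[OX/.O/.X/..]+0* (2,0)[OX/../OX/..]-1 (3,0)[OX/../.X/O.]-1 (3,1)[OX/../.X/.O]-1
p2 X@[OX/.O/.X/..]: (1,0)[OX/XO/.X/..]+0* (2,0)[OX/.O/XX/..]+0 (3,0)[OX/.O/.X/X.]+0 (3,1)[OX/.O/.X/.X]+0
p3 O@[OX/XO/.X/..]: (2,0)[OX/XO/OX/..]+0* (3,0)[OX/XO/.X/O.]+0 (3,1)[OX/XO/.X/.O]+0
p4 X@[OX/XO/OX/..]: (3,0)[OX/XO/OX/X.]+0* (3,1)[OX/XO/OX/.X]+0
p5 O@[OX/XO/OX/X.]: (3,1)[OX/XO/OX/XO]+0*
p6 X@[OX/XO/OX/XO] terminal +0; root [OX/../.X/..] d6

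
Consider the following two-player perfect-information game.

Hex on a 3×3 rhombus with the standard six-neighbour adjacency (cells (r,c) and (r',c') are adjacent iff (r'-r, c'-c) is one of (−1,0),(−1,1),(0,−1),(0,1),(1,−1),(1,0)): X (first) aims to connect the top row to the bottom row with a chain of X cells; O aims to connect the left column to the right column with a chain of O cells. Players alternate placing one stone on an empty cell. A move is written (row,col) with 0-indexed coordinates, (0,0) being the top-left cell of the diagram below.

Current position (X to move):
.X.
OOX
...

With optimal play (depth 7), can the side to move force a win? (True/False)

X winning at [.X./OOX/...]: True

p1 X@[.X./OOX/...]: (0,0)[XX./OOX/...]-1 (0,2)[.XX/OOX/...]+1* (2,0)[.X./OOX/X..]-1 (2,1)[.X./OOX/.X.]-1 (2,2)[.X./OOX/..X]-1
p2 O@[.XX/OOX/...]: (0,0)[OXX/OOX/...]-1* (2,0)[.XX/OOX/O..]-1 (2,1)[.XX/OOX/.O.]-1 (2,2)[.XX/OOX/..O]-1
p3 X@[OXX/OOX/...]: (2,0)[OXX/OOX/X..]+1* (2,1)[OXX/OOX/.X.]+1 (2,2)[OXX/OOX/..X]+1
p4 O@[OXX/OOX/X..]: (2,1)[OXX/OOX/XO.]-1* (2,2)[OXX/OOX/X.O]-1
p5 X@[OXX/OOX/XO.]: (2,2)[OXX/OOX/XOX]+1*
p6 O@[OXX/OOX/XOX] terminal -1; root [.X./OOX/...] d7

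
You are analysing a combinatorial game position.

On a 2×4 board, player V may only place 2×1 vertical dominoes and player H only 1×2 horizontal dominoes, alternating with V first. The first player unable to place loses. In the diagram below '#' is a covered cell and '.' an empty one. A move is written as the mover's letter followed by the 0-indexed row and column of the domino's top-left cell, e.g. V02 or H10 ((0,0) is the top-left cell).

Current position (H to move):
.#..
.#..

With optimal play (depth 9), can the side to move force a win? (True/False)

p1 H@[.#../.#..]: H02[.###/.#..]+1* H12[.#../.###]+1
p2 V@[.###/.#..]: V00[####/##..]-1*
p3 H@[####/##..]: H12[####/####]+1*
p4 V@[####/####] terminal -1; root [.#../.#..] d9

H winning at [.#../.#..]: True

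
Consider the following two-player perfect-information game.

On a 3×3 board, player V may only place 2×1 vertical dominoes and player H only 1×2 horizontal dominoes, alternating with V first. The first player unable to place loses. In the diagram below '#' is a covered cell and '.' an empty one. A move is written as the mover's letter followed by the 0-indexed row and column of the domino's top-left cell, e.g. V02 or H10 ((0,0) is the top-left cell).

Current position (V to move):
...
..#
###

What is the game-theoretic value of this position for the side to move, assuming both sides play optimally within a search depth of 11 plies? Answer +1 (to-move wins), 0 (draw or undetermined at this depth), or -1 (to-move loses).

value(.../..#/###, V) = +1

ply 1, V at .../..#/### | V00=-1→#../#.#/###; V01=+1→.#./.##/###*
ply 2: .#./.##/### is terminal -1 (H); from .../..#/### depth 11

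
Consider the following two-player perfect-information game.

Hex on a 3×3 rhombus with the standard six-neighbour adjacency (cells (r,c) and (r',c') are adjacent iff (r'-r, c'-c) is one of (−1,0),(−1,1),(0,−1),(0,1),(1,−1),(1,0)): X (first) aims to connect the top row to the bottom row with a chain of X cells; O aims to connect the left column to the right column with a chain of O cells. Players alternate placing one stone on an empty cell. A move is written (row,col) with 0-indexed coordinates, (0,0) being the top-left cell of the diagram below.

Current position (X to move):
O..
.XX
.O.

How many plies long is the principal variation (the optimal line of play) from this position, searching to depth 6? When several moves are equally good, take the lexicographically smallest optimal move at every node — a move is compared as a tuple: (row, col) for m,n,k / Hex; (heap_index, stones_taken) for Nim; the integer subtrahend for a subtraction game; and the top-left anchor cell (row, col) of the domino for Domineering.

ply 1, X at O../.XX/.O. | (0,1)=+1→OX./.XX/.O.*; (0,2)=+1→O.X/.XX/.O.; (1,0)=+1→O../XXX/.O.; (2,0)=+1→O../.XX/XO.; (2,2)=+1→O../.XX/.OX
ply 2, O at OX./.XX/.O. | (0,2)=-1→OXO/.XX/.O.*; (1,0)=-1→OX./OXX/.O.; (2,0)=-1→OX./.XX/OO.; (2,2)=-1→OX./.XX/.OO
ply 3, X at OXO/.XX/.O. | (1,0)=+1→OXO/XXX/.O.*; (2,0)=+1→OXO/.XX/XO.; (2,2)=+1→OXO/.XX/.OX
ply 4, O at OXO/XXX/.O. | (2,0)=-1→OXO/XXX/OO.*; (2,2)=-1→OXO/XXX/.OO
ply 5, X at OXO/XXX/OO. | (2,2)=+1→OXO/XXX/OOX*
ply 6: OXO/XXX/OOX is terminal -1 (O); from O../.XX/.O. depth 6

PV length from [O../.XX/.O.]: 5 plies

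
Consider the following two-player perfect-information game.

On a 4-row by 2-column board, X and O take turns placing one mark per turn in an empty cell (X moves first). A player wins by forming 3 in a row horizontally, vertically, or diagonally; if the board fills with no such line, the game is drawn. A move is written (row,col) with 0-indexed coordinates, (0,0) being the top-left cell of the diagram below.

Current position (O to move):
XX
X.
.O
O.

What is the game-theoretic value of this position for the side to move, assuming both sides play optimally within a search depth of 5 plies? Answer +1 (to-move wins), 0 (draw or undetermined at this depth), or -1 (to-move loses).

p1 O@[XX/X./.O/O.]: (1,1)[XX/XO/.O/O.]-1 (2,0)[XX/X./OO/O.]+0* (3,1)[XX/X./.O/OO]-1
p2 X@[XX/X./OO/O.]: (1,1)[XX/XX/OO/O.]+0* (3,1)[XX/X./OO/OX]+0
p3 O@[XX/XX/OO/O.]: (3,1)[XX/XX/OO/OO]+0*
p4 X@[XX/XX/OO/OO] terminal +0; root [XX/X./.O/O.] d5

value(XX/X./.O/O., O) = 0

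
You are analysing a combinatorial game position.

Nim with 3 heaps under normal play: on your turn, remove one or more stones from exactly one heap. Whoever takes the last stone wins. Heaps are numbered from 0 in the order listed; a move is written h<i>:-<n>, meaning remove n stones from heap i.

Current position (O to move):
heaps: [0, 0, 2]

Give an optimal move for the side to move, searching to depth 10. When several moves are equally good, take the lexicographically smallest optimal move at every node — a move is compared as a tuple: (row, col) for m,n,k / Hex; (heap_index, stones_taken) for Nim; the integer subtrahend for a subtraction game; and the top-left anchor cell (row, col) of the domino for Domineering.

O's best at [(0,0,2)]: h2:-2

ply 1, O at (0,0,2) | h2:-1=-1→(0,0,1); h2:-2=+1→(0,0,0)*
ply 2: (0,0,0) is terminal -1 (X); from (0,0,2) depth 10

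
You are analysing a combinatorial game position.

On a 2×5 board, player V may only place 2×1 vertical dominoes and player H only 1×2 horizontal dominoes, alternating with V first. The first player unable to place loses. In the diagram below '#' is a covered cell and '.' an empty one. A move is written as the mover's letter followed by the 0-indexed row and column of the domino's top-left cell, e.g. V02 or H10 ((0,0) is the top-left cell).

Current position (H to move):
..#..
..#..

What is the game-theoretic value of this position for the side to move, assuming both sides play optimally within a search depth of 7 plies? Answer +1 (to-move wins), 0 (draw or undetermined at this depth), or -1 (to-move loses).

value(..#../..#.., H) = -1

ply 1, H at ..#../..#.. | H00=-1→###../..#..*; H03=-1→..###/..#..; H10=-1→..#../###..; H13=-1→..#../..###
ply 2, V at ###../..#.. | V03=+1→####./..##.*; V04=+1→###.#/..#.#
ply 3, H at ####./..##. | H10=-1→####./####.*
ply 4, V at ####./####. | V04=+1→#####/#####*
ply 5: #####/##### is terminal -1 (H); from ..#../..#.. depth 7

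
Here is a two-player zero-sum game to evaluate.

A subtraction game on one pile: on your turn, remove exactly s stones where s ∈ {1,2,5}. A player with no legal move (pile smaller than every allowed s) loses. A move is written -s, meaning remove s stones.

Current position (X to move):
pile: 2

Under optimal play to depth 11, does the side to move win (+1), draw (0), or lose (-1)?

[2] X move#1: -1:-1/1, -2:+1/0*
[0] end (terminal -1, O#2); searched 2 to 11

value(2, X) = +1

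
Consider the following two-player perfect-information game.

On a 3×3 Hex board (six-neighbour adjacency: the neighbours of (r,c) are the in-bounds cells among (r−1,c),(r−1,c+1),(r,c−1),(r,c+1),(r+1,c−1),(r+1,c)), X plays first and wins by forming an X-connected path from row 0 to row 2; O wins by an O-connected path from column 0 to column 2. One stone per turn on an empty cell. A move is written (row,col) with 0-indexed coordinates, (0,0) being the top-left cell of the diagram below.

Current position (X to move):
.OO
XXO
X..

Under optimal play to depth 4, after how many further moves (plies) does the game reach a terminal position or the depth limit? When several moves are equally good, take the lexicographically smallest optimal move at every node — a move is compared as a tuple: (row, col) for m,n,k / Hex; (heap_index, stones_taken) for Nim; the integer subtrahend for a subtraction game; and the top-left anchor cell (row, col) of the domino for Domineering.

ply 1, X at .OO/XXO/X.. | (0,0)=+1→XOO/XXO/X..*; (2,1)=-1→.OO/XXO/XX.; (2,2)=-1→.OO/XXO/X.X
ply 2: XOO/XXO/X.. is terminal -1 (O); from .OO/XXO/X.. depth 4

PV length from [.OO/XXO/X..]: 1 ply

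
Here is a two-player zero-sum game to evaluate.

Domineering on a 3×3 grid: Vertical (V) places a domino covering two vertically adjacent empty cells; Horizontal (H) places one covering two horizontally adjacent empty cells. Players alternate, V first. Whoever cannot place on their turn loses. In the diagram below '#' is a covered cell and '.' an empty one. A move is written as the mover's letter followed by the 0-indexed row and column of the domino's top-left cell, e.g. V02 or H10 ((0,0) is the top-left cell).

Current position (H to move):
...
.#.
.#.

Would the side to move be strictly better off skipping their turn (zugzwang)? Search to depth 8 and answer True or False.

[.../.#./.#.] H move#1: H00:-1/##./.#./.#.*, H01:-1/.##/.#./.#.
[##./.#./.#.] V move#2: V02:+1/###/.##/.#.*, V10:+1/##./##./##., V12:+1/##./.##/.##
[###/.##/.#.] end (terminal -1, H#3); searched .../.#./.#. to 8
if H skipped the turn, V would face:
~ [.../.#./.#.] V move#1: V00:+1/#../##./.#.*, V02:+1/..#/.##/.#., V10:+1/.../##./##., V12:+1/.../.##/.##
~ [#../##./.#.] H move#2: H01:-1/###/##./.#.*
~ [###/##./.#.] V move#3: V12:+1/###/###/.##*
~ [###/###/.##] end (terminal -1, H#4); searched .../.#./.#. to 8
compare (H): move=-1 vs pass=-1

zugzwang(.../.#./.#., H) = False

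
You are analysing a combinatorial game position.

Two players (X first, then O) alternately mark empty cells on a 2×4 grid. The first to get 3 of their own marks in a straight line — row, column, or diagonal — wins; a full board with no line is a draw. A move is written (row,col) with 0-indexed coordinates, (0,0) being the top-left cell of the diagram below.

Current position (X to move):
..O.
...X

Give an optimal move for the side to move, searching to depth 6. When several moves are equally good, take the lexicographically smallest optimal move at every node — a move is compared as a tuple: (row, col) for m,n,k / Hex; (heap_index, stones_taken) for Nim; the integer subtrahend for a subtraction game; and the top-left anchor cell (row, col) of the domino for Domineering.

X's best at [..O./...X]: (0,0)

ply 1, X at ..O./...X | (0,0)=+0→X.O./...X*; (0,1)=+0→.XO./...X; (0,3)=+0→..OX/...X; (1,0)=-1→..O./X..X; (1,1)=+0→..O./.X.X; (1,2)=+0→..O./..XX
ply 2, O at X.O./...X | (0,1)=+0→XOO./...X*; (0,3)=+0→X.OO/...X; (1,0)=+0→X.O./O..X; (1,1)=+0→X.O./.O.X; (1,2)=+0→X.O./..OX
ply 3, X at XOO./...X | (0,3)=+0→XOOX/...X*; (1,0)=-1→XOO./X..X; (1,1)=-1→XOO./.X.X; (1,2)=-1→XOO./..XX
ply 4, O at XOOX/...X | (1,0)=+0→XOOX/O..X*; (1,1)=+0→XOOX/.O.X; (1,2)=+0→XOOX/..OX
ply 5, X at XOOX/O..X | (1,1)=+0→XOOX/OX.X*; (1,2)=+0→XOOX/O.XX
ply 6, O at XOOX/OX.X | (1,2)=+0→XOOX/OXOX*
ply 7: XOOX/OXOX is terminal +0 (X); from ..O./...X depth 6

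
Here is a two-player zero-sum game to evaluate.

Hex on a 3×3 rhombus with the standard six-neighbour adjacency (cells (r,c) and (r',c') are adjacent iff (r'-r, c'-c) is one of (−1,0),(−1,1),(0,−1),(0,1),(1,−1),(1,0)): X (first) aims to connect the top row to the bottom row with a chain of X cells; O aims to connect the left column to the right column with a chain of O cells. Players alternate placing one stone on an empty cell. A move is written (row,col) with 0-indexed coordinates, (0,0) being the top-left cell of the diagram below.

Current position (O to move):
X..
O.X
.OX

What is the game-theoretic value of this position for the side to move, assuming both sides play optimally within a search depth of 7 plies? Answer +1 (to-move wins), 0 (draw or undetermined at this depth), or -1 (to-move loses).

value(X../O.X/.OX, O) = +1

[X../O.X/.OX] O move#1: (0,1):-1/XO./O.X/.OX, (0,2):+1/X.O/O.X/.OX*, (1,1):-1/X../OOX/.OX, (2,0):-1/X../O.X/OOX
[X.O/O.X/.OX] X move#2: (0,1):-1/XXO/O.X/.OX*, (1,1):-1/X.O/OXX/.OX, (2,0):-1/X.O/O.X/XOX
[XXO/O.X/.OX] O move#3: (1,1):+1/XXO/OOX/.OX*, (2,0):-1/XXO/O.X/OOX
[XXO/OOX/.OX] end (terminal -1, X#4); searched X../O.X/.OX to 7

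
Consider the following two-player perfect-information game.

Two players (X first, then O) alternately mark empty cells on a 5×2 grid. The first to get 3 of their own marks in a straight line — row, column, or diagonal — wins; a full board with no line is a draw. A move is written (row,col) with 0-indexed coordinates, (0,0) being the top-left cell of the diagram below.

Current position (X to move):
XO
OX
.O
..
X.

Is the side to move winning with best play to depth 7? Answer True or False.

p1 X@[XO/OX/.O/../X.]: (2,0)[XO/OX/XO/../X.]+0* (3,0)[XO/OX/.O/X./X.]+0 (3,1)[XO/OX/.O/.X/X.]+0 (4,1)[XO/OX/.O/../XX]+0
p2 O@[XO/OX/XO/../X.]: (3,0)[XO/OX/XO/O./X.]+0* (3,1)[XO/OX/XO/.O/X.]-1 (4,1)[XO/OX/XO/../XO]-1
p3 X@[XO/OX/XO/O./X.]: (3,1)[XO/OX/XO/OX/X.]+0* (4,1)[XO/OX/XO/O./XX]+0
p4 O@[XO/OX/XO/OX/X.]: (4,1)[XO/OX/XO/OX/XO]+0*
p5 X@[XO/OX/XO/OX/XO] terminal +0; root [XO/OX/.O/../X.] d7

X winning at [XO/OX/.O/../X.]: False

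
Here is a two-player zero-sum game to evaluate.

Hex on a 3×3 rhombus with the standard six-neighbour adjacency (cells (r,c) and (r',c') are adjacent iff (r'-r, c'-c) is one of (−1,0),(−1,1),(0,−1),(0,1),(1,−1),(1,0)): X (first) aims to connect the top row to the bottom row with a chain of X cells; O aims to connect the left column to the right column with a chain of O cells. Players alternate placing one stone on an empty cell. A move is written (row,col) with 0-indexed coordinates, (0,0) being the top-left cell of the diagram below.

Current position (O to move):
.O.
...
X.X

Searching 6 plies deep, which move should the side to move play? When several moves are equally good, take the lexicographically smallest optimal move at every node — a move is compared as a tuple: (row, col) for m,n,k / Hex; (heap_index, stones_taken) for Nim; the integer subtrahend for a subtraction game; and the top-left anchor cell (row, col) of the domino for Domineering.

ply 1, O at .O./.../X.X | (0,0)=-1→OO./.../X.X; (0,2)=+1→.OO/.../X.X*; (1,0)=-1→.O./O../X.X; (1,1)=+1→.O./.O./X.X; (1,2)=+1→.O./..O/X.X; (2,1)=-1→.O./.../XOX
ply 2, X at .OO/.../X.X | (0,0)=-1→XOO/.../X.X*; (1,0)=-1→.OO/X../X.X; (1,1)=-1→.OO/.X./X.X; (1,2)=-1→.OO/..X/X.X; (2,1)=-1→.OO/.../XXX
ply 3, O at XOO/.../X.X | (1,0)=+1→XOO/O../X.X*; (1,1)=-1→XOO/.O./X.X; (1,2)=-1→XOO/..O/X.X; (2,1)=-1→XOO/.../XOX
ply 4: XOO/O../X.X is terminal -1 (X); from .O./.../X.X depth 6

O's best at [.O./.../X.X]: (0,2)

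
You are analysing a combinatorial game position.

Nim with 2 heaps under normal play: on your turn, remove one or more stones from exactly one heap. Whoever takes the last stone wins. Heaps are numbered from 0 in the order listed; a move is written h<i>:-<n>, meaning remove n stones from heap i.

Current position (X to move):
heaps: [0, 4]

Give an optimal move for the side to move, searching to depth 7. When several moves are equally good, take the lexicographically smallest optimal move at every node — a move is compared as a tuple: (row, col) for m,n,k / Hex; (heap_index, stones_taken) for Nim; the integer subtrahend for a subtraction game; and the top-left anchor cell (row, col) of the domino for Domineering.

X's best at [(0,4)]: h1:-4

ply 1, X at (0,4) | h1:-1=-1→(0,3); h1:-2=-1→(0,2); h1:-3=-1→(0,1); h1:-4=+1→(0,0)*
ply 2: (0,0) is terminal -1 (O); from (0,4) depth 7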